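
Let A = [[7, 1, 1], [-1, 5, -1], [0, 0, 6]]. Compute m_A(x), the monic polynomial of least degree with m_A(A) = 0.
m_A(x) = (x - 6)^2

The characteristic polynomial factors as (x - 6)^3. The minimal polynomial is ∏(x - λ)^{k_λ} where k_λ is the size of the largest Jordan block at λ.

For λ = 6: rank(A - 6I) = 1, and the largest Jordan block has size 2 (the smallest k with rank((A - 6I)^k) = rank((A - 6I)^(k+1))).

So m_A(x) = (x - 6)^2.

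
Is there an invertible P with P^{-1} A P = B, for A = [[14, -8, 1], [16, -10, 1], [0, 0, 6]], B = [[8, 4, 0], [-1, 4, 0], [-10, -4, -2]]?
Yes.

Two matrices over a field are similar if and only if they have the same invariant factors.

Both A and B have characteristic polynomial (x - 6)^2(x + 2) and minimal polynomial (x - 6)^2(x + 2). Computing further, both have invariant factors (x - 6)^2(x + 2). Hence A and B are similar.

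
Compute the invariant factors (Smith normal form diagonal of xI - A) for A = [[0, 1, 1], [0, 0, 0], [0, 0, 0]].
x, x^2

The Jordan structure of A has elementary divisors x^2, x. Arranging the block sizes at each eigenvalue in decreasing order and taking row products gives the invariant factors.

Invariant factors (smallest first, each dividing the next): x, x^2.

Check: the last factor x^2 is the minimal polynomial, and the product x^3 is the characteristic polynomial.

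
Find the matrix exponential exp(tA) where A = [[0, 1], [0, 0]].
A has Jordan form J = [[0, 1], [0, 0]] with A = PJP^{-1}, so e^{tA} = P e^{tJ} P^{-1}.

For a Jordan block J_k(λ), e^{tJ_k(λ)} = e^{λt} · (I + tN + t^2 N^2/2! + ... + t^{k-1} N^{k-1}/(k-1)!) where N is the nilpotent superdiagonal part.

Assembling the blocks and conjugating back gives the entries of e^{tA} as shown above.

e^{tA} = [[1, t], [0, 1]]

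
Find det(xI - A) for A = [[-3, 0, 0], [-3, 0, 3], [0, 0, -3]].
xI - A = [[x + 3, 0, 0], [3, x, -3], [0, 0, x + 3]].

Expanding det(xI - A) along the first row:
det(xI - A) = + (x + 3)·det([[x, -3], [0, x + 3]]) - (0)·det([[3, -3], [0, x + 3]]) + (0)·det([[3, x], [0, 0]]).

Evaluating gives χ_A(x) = x^3 + 6x^2 + 9x = x(x + 3)^2.

χ_A(x) = x(x + 3)^2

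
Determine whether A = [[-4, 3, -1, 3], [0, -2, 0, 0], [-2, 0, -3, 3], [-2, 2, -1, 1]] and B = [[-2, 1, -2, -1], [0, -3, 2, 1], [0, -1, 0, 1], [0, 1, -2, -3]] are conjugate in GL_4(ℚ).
No.

Both have characteristic polynomial (x + 2)^4 and minimal polynomial (x + 2)^2. But rank(A + 2I) = 2 for A while rank(B + 2I) = 1 for B, so the number of Jordan blocks at λ = -2 differs. A and B are not similar.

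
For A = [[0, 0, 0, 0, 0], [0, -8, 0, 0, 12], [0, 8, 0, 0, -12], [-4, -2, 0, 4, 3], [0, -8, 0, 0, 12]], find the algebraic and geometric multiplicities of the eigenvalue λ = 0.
algebraic multiplicity 3, geometric multiplicity 3

The characteristic polynomial is x^3(x - 4)^2, so the factor x appears with exponent 3: the algebraic multiplicity is 3.

rank(A) = 2, so the eigenspace has dimension 5 - 2 = 3: the geometric multiplicity is 3.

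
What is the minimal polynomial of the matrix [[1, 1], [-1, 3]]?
m_A(x) = (x - 2)^2

The characteristic polynomial factors as (x - 2)^2. The minimal polynomial is ∏(x - λ)^{k_λ} where k_λ is the size of the largest Jordan block at λ.

For λ = 2: rank(A - 2I) = 1, and the largest Jordan block has size 2 (the smallest k with rank((A - 2I)^k) = rank((A - 2I)^(k+1))).

So m_A(x) = (x - 2)^2.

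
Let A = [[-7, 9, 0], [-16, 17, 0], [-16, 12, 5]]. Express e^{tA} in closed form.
e^{tA} = [[(1 - 12*t)*e^{5*t}, 9*t*e^{5*t}, 0], [-16*t*e^{5*t}, (12*t + 1)*e^{5*t}, 0], [-16*t*e^{5*t}, 12*t*e^{5*t}, e^{5*t}]]

A has Jordan form J = [[5, 1, 0], [0, 5, 0], [0, 0, 5]] with A = PJP^{-1}, so e^{tA} = P e^{tJ} P^{-1}.

For a Jordan block J_k(λ), e^{tJ_k(λ)} = e^{λt} · (I + tN + t^2 N^2/2! + ... + t^{k-1} N^{k-1}/(k-1)!) where N is the nilpotent superdiagonal part.

Assembling the blocks and conjugating back gives the entries of e^{tA} as shown above.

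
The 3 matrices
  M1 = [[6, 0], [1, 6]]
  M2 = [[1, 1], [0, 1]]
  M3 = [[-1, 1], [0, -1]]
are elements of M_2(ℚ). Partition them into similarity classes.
3 classes: {M1}, {M2}, {M3}

Characteristic polynomials: χ_{M1} = (x - 6)^2, χ_{M2} = (x - 1)^2, χ_{M3} = (x + 1)^2.

{M1}: invariant factors (x - 6)^2.

{M2}: invariant factors (x - 1)^2.

{M3}: invariant factors (x + 1)^2.

Matrices are similar if and only if their invariant-factor lists agree; the partition into similarity classes is {M1}, {M2}, {M3}.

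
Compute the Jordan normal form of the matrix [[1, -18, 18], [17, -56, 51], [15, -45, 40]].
The characteristic polynomial is det(xI - A) = (x + 5)^3, so the eigenvalues are -5 (algebraic multiplicity 3).

For λ = -5: rank(A + 5I) = 1, rank((A + 5I)^2) = 0. The eigenspace has dimension 3 - 1 = 2, so there are 2 Jordan blocks; the rank sequence gives block sizes [2, 1].

Assembling the blocks gives the Jordan form J above.

J = [[-5, 1, 0], [0, -5, 0], [0, 0, -5]]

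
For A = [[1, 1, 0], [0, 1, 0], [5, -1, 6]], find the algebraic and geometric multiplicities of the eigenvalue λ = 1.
algebraic multiplicity 2, geometric multiplicity 1

The characteristic polynomial is (x - 6)(x - 1)^2, so the factor x - 1 appears with exponent 2: the algebraic multiplicity is 2.

rank(A - I) = 2, so the eigenspace has dimension 3 - 2 = 1: the geometric multiplicity is 1.

Since 1 < 2, A is not diagonalizable.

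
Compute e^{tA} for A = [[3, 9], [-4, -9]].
e^{tA} = [[(6*t + 1)*e^{-3*t}, 9*t*e^{-3*t}], [-4*t*e^{-3*t}, (1 - 6*t)*e^{-3*t}]]

A has Jordan form J = [[-3, 1], [0, -3]] with A = PJP^{-1}, so e^{tA} = P e^{tJ} P^{-1}.

For a Jordan block J_k(λ), e^{tJ_k(λ)} = e^{λt} · (I + tN + t^2 N^2/2! + ... + t^{k-1} N^{k-1}/(k-1)!) where N is the nilpotent superdiagonal part.

Assembling the blocks and conjugating back gives the entries of e^{tA} as shown above.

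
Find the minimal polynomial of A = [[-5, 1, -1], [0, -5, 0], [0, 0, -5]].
The characteristic polynomial factors as (x + 5)^3. The minimal polynomial is ∏(x - λ)^{k_λ} where k_λ is the size of the largest Jordan block at λ.

For λ = -5: rank(A + 5I) = 1, and the largest Jordan block has size 2 (the smallest k with rank((A + 5I)^k) = rank((A + 5I)^(k+1))).

So m_A(x) = (x + 5)^2.

m_A(x) = (x + 5)^2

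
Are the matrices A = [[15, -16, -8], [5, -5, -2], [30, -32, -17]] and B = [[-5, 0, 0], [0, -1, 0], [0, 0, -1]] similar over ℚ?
Both have characteristic polynomial (x + 1)^2(x + 5), but the minimal polynomial of A is (x + 1)^2(x + 5) while the minimal polynomial of B is (x + 1)(x + 5). The minimal polynomial is a similarity invariant, so A and B are not similar.

No.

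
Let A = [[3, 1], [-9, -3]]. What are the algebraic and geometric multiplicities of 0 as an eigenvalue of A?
The characteristic polynomial is x^2, so the factor x appears with exponent 2: the algebraic multiplicity is 2.

rank(A) = 1, so the eigenspace has dimension 2 - 1 = 1: the geometric multiplicity is 1.

Since 1 < 2, A is not diagonalizable.

algebraic multiplicity 2, geometric multiplicity 1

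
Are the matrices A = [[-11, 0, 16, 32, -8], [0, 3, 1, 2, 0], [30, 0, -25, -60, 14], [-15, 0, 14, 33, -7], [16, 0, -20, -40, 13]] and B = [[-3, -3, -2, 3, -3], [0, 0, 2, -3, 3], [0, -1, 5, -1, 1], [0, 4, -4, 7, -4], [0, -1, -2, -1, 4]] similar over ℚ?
Both have characteristic polynomial (x - 5)^2(x - 3)^2(x + 3), but the minimal polynomial of A is (x - 5)^2(x - 3)^2(x + 3) while the minimal polynomial of B is (x - 5)^2(x - 3)(x + 3). The minimal polynomial is a similarity invariant, so A and B are not similar.

No.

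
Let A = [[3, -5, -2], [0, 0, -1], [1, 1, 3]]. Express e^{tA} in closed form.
A has Jordan form J = [[2, 1, 0], [0, 2, 1], [0, 0, 2]] with A = PJP^{-1}, so e^{tA} = P e^{tJ} P^{-1}.

For a Jordan block J_k(λ), e^{tJ_k(λ)} = e^{λt} · (I + tN + t^2 N^2/2! + ... + t^{k-1} N^{k-1}/(k-1)!) where N is the nilpotent superdiagonal part.

Assembling the blocks and conjugating back gives the entries of e^{tA} as shown above.

e^{tA} = [[(-t^2/2 + t + 1)*e^{2*t}, t*(3*t - 10)*e^{2*t}/2, t*(t - 4)*e^{2*t}/2], [-t^2*e^{2*t}/2, (3*t^2 - 4*t + 2)*e^{2*t}/2, t*(t - 2)*e^{2*t}/2], [t*(t + 1)*e^{2*t}, t*(1 - 3*t)*e^{2*t}, (-t^2 + t + 1)*e^{2*t}]]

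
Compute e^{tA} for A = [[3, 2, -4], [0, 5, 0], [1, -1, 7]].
e^{tA} = [[(1 - 2*t)*e^{5*t}, 2*t*e^{5*t}, -4*t*e^{5*t}], [0, e^{5*t}, 0], [t*e^{5*t}, -t*e^{5*t}, (2*t + 1)*e^{5*t}]]

A has Jordan form J = [[5, 1, 0], [0, 5, 0], [0, 0, 5]] with A = PJP^{-1}, so e^{tA} = P e^{tJ} P^{-1}.

For a Jordan block J_k(λ), e^{tJ_k(λ)} = e^{λt} · (I + tN + t^2 N^2/2! + ... + t^{k-1} N^{k-1}/(k-1)!) where N is the nilpotent superdiagonal part.

Assembling the blocks and conjugating back gives the entries of e^{tA} as shown above.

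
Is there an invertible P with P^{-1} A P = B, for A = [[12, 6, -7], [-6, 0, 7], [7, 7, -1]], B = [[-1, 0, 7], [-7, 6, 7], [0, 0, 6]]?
Both have characteristic polynomial (x - 6)^2(x + 1), but the minimal polynomial of A is (x - 6)^2(x + 1) while the minimal polynomial of B is (x - 6)(x + 1). The minimal polynomial is a similarity invariant, so A and B are not similar.

No.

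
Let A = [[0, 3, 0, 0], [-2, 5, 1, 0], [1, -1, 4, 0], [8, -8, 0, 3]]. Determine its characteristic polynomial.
χ_A(x) = (x - 3)^4

xI - A = [[x, -3, 0, 0], [2, x - 5, -1, 0], [-1, 1, x - 4, 0], [-8, 8, 0, x - 3]].

Expanding det(xI - A) along the first row:
det(xI - A) = + (x)·det([[x - 5, -1, 0], [1, x - 4, 0], [8, 0, x - 3]]) - (-3)·det([[2, -1, 0], [-1, x - 4, 0], [-8, 0, x - 3]]) + (0)·det([[2, x - 5, 0], [-1, 1, 0], [-8, 8, x - 3]]) - (0)·det([[2, x - 5, -1], [-1, 1, x - 4], [-8, 8, 0]]).

Evaluating gives χ_A(x) = x^4 - 12x^3 + 54x^2 - 108x + 81 = (x - 3)^4.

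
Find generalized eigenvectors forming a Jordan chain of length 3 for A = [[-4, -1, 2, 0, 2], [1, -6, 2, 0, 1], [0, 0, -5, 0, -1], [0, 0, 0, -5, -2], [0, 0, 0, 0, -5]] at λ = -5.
v_1 = [[-1, 0, 1, -1, -1]]^T, v_2 = [[-1, 0, 1, 2, 0]]^T, v_3 = [[1, 1, 0, 0, 0]]^T

We seek v_1 ∈ ker((A + 5I)^3) \ ker((A + 5I)^2), then set v_{i+1} = (A + 5I) v_i.

One such chain is v_1 = [[-1, 0, 1, -1, -1]]^T, v_2 = [[-1, 0, 1, 2, 0]]^T, v_3 = [[1, 1, 0, 0, 0]]^T. Check: (A + 5I) v_3 = [[0, 0, 0, 0, 0]]^T = 0.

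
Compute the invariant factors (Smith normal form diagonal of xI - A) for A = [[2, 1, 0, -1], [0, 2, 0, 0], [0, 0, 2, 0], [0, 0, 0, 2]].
The Jordan structure of A has elementary divisors (x - 2)^2, (x - 2), (x - 2). Arranging the block sizes at each eigenvalue in decreasing order and taking row products gives the invariant factors.

Invariant factors (smallest first, each dividing the next): x - 2, x - 2, (x - 2)^2.

Check: the last factor (x - 2)^2 is the minimal polynomial, and the product (x - 2)^4 is the characteristic polynomial.

x - 2, x - 2, (x - 2)^2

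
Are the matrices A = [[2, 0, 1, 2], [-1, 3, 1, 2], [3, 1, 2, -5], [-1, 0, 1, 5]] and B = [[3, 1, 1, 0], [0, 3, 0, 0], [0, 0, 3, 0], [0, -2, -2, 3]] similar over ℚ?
No.

Both have characteristic polynomial (x - 3)^4, but the minimal polynomial of A is (x - 3)^3 while the minimal polynomial of B is (x - 3)^2. The minimal polynomial is a similarity invariant, so A and B are not similar.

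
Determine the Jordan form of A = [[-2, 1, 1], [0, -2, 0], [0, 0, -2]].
J = [[-2, 1, 0], [0, -2, 0], [0, 0, -2]]

The characteristic polynomial is det(xI - A) = (x + 2)^3, so the eigenvalues are -2 (algebraic multiplicity 3).

For λ = -2: rank(A + 2I) = 1, rank((A + 2I)^2) = 0. The eigenspace has dimension 3 - 1 = 2, so there are 2 Jordan blocks; the rank sequence gives block sizes [2, 1].

Assembling the blocks gives the Jordan form J above.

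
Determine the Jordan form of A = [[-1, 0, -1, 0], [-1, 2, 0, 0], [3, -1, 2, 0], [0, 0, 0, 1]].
J = [[1, 1, 0, 0], [0, 1, 1, 0], [0, 0, 1, 0], [0, 0, 0, 1]]

The characteristic polynomial is det(xI - A) = (x - 1)^4, so the eigenvalues are 1 (algebraic multiplicity 4).

For λ = 1: rank(A - I) = 2, rank((A - I)^2) = 1, rank((A - I)^3) = 0. The eigenspace has dimension 4 - 2 = 2, so there are 2 Jordan blocks; the rank sequence gives block sizes [3, 1].

Assembling the blocks gives the Jordan form J above.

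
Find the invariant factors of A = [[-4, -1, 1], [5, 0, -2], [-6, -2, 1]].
The Jordan structure of A has elementary divisors (x + 1)^3. Arranging the block sizes at each eigenvalue in decreasing order and taking row products gives the invariant factors.

Invariant factors (smallest first, each dividing the next): (x + 1)^3.

Check: the last factor (x + 1)^3 is the minimal polynomial, and the product (x + 1)^3 is the characteristic polynomial.

(x + 1)^3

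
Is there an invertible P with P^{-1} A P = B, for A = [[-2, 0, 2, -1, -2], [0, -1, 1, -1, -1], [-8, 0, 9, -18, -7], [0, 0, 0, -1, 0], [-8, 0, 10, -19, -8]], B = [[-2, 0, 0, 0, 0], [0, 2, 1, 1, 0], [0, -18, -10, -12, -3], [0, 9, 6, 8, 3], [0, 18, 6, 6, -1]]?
No.

Both have characteristic polynomial (x - 2)(x + 1)^3(x + 2), but the minimal polynomial of A is (x - 2)(x + 1)^3(x + 2) while the minimal polynomial of B is (x - 2)(x + 1)^2(x + 2). The minimal polynomial is a similarity invariant, so A and B are not similar.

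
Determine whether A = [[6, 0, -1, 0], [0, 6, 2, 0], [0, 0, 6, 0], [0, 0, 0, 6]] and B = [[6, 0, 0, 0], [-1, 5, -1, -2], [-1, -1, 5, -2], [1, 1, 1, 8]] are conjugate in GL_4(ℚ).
Two matrices over a field are similar if and only if they have the same invariant factors.

Both A and B have characteristic polynomial (x - 6)^4 and minimal polynomial (x - 6)^2. Computing further, both have invariant factors x - 6, x - 6, (x - 6)^2. Hence A and B are similar.

Yes.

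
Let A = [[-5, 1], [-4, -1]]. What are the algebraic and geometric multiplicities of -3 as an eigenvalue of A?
algebraic multiplicity 2, geometric multiplicity 1

The characteristic polynomial is (x + 3)^2, so the factor x + 3 appears with exponent 2: the algebraic multiplicity is 2.

rank(A + 3I) = 1, so the eigenspace has dimension 2 - 1 = 1: the geometric multiplicity is 1.

Since 1 < 2, A is not diagonalizable.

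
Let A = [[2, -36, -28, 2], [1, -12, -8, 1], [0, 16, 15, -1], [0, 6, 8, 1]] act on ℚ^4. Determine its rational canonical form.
R = [[0, 0, 0, -12], [1, 0, 0, -16], [0, 1, 0, 3], [0, 0, 1, 6]]

The invariant factors of A (the non-unit diagonal entries of the Smith normal form of xI - A over ℚ[x]) are (x - 6)(x - 2)(x + 1)^2, each dividing the next. The characteristic polynomial is their product, (x - 6)(x - 2)(x + 1)^2.

The rational canonical form is the block-diagonal matrix of companion matrices C(f_i):
R = [[0, 0, 0, -12], [1, 0, 0, -16], [0, 1, 0, 3], [0, 0, 1, 6]].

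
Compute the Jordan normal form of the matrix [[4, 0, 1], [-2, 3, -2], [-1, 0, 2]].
The characteristic polynomial is det(xI - A) = (x - 3)^3, so the eigenvalues are 3 (algebraic multiplicity 3).

For λ = 3: rank(A - 3I) = 1, rank((A - 3I)^2) = 0. The eigenspace has dimension 3 - 1 = 2, so there are 2 Jordan blocks; the rank sequence gives block sizes [2, 1].

Assembling the blocks gives the Jordan form J above.

J = [[3, 1, 0], [0, 3, 0], [0, 0, 3]]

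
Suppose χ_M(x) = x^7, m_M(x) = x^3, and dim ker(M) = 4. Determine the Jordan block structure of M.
λ = 0: algebraic multiplicity 7 (exponent in χ_M), largest block size 3 (exponent in m_M), 4 blocks (geometric multiplicity). These force block sizes [3, 2, 1, 1].

Jordan blocks: (0, 3), (0, 2), (0, 1), (0, 1)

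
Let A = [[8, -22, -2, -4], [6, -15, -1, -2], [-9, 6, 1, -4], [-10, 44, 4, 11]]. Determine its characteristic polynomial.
xI - A = [[x - 8, 22, 2, 4], [-6, x + 15, 1, 2], [9, -6, x - 1, 4], [10, -44, -4, x - 11]].

Expanding det(xI - A) along the first row:
det(xI - A) = + (x - 8)·det([[x + 15, 1, 2], [-6, x - 1, 4], [-44, -4, x - 11]]) - (22)·det([[-6, 1, 2], [9, x - 1, 4], [10, -4, x - 11]]) + (2)·det([[-6, x + 15, 2], [9, -6, 4], [10, -44, x - 11]]) - (4)·det([[-6, x + 15, 1], [9, -6, x - 1], [10, -44, -4]]).

Evaluating gives χ_A(x) = x^4 - 5x^3 - 9x^2 + 81x - 108 = (x - 3)^3(x + 4).

χ_A(x) = (x - 3)^3(x + 4)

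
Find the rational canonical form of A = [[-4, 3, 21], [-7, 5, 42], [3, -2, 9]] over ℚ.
R = [[0, 0, 30], [1, 0, -31], [0, 1, 10]]

The invariant factors of A (the non-unit diagonal entries of the Smith normal form of xI - A over ℚ[x]) are (x - 5)(x - 3)(x - 2), each dividing the next. The characteristic polynomial is their product, (x - 5)(x - 3)(x - 2).

The rational canonical form is the block-diagonal matrix of companion matrices C(f_i):
R = [[0, 0, 30], [1, 0, -31], [0, 1, 10]].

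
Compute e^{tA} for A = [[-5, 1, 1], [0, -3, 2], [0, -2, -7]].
e^{tA} = [[e^{-5*t}, t*e^{-5*t}, t*e^{-5*t}], [0, (2*t + 1)*e^{-5*t}, 2*t*e^{-5*t}], [0, -2*t*e^{-5*t}, (1 - 2*t)*e^{-5*t}]]

A has Jordan form J = [[-5, 1, 0], [0, -5, 0], [0, 0, -5]] with A = PJP^{-1}, so e^{tA} = P e^{tJ} P^{-1}.

For a Jordan block J_k(λ), e^{tJ_k(λ)} = e^{λt} · (I + tN + t^2 N^2/2! + ... + t^{k-1} N^{k-1}/(k-1)!) where N is the nilpotent superdiagonal part.

Assembling the blocks and conjugating back gives the entries of e^{tA} as shown above.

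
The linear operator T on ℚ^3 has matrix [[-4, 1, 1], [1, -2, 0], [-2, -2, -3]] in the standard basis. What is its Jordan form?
The characteristic polynomial is det(xI - A) = (x + 3)^3, so the eigenvalues are -3 (algebraic multiplicity 3).

For λ = -3: rank(A + 3I) = 2, rank((A + 3I)^2) = 1, rank((A + 3I)^3) = 0. The eigenspace has dimension 3 - 2 = 1, so there is 1 Jordan block; the rank sequence gives block sizes [3].

Assembling the blocks gives the Jordan form J above.

J = [[-3, 1, 0], [0, -3, 1], [0, 0, -3]]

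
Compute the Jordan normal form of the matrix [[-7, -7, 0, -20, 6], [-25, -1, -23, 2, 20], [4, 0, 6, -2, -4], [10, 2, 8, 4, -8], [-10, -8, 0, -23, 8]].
J = [[2, 1, 0, 0, 0], [0, 2, 1, 0, 0], [0, 0, 2, 0, 0], [0, 0, 0, 2, 1], [0, 0, 0, 0, 2]]

The characteristic polynomial is det(xI - A) = (x - 2)^5, so the eigenvalues are 2 (algebraic multiplicity 5).

For λ = 2: rank(A - 2I) = 3, rank((A - 2I)^2) = 1, rank((A - 2I)^3) = 0. The eigenspace has dimension 5 - 3 = 2, so there are 2 Jordan blocks; the rank sequence gives block sizes [3, 2].

Assembling the blocks gives the Jordan form J above.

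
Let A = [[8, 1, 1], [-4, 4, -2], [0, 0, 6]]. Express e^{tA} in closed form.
e^{tA} = [[(2*t + 1)*e^{6*t}, t*e^{6*t}, t*e^{6*t}], [-4*t*e^{6*t}, (1 - 2*t)*e^{6*t}, -2*t*e^{6*t}], [0, 0, e^{6*t}]]

A has Jordan form J = [[6, 1, 0], [0, 6, 0], [0, 0, 6]] with A = PJP^{-1}, so e^{tA} = P e^{tJ} P^{-1}.

For a Jordan block J_k(λ), e^{tJ_k(λ)} = e^{λt} · (I + tN + t^2 N^2/2! + ... + t^{k-1} N^{k-1}/(k-1)!) where N is the nilpotent superdiagonal part.

Assembling the blocks and conjugating back gives the entries of e^{tA} as shown above.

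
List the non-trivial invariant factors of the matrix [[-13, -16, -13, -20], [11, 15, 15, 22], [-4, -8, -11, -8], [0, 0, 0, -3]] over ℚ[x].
The Jordan structure of A has elementary divisors (x + 3)^3, (x + 3). Arranging the block sizes at each eigenvalue in decreasing order and taking row products gives the invariant factors.

Invariant factors (smallest first, each dividing the next): x + 3, (x + 3)^3.

Check: the last factor (x + 3)^3 is the minimal polynomial, and the product (x + 3)^4 is the characteristic polynomial.

x + 3, (x + 3)^3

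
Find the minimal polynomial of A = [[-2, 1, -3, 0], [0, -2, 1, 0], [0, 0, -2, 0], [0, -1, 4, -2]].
The characteristic polynomial factors as (x + 2)^4. The minimal polynomial is ∏(x - λ)^{k_λ} where k_λ is the size of the largest Jordan block at λ.

For λ = -2: rank(A + 2I) = 2, and the largest Jordan block has size 3 (the smallest k with rank((A + 2I)^k) = rank((A + 2I)^(k+1))).

So m_A(x) = (x + 2)^3.

m_A(x) = (x + 2)^3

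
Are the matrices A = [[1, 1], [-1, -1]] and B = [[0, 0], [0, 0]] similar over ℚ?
Both have characteristic polynomial x^2, but the minimal polynomial of A is x^2 while the minimal polynomial of B is x. The minimal polynomial is a similarity invariant, so A and B are not similar.

No.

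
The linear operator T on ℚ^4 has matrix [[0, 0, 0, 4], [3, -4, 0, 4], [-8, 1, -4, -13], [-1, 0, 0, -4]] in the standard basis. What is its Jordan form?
J = [[-4, 1, 0, 0], [0, -4, 0, 0], [0, 0, -2, 1], [0, 0, 0, -2]]

The characteristic polynomial is det(xI - A) = (x + 2)^2(x + 4)^2, so the eigenvalues are -4 (algebraic multiplicity 2), -2 (algebraic multiplicity 2).

For λ = -4: rank(A + 4I) = 3, rank((A + 4I)^2) = 2. The eigenspace has dimension 4 - 3 = 1, so there is 1 Jordan block; the rank sequence gives block sizes [2].

For λ = -2: rank(A + 2I) = 3, rank((A + 2I)^2) = 2. The eigenspace has dimension 4 - 3 = 1, so there is 1 Jordan block; the rank sequence gives block sizes [2].

Assembling the blocks gives the Jordan form J above.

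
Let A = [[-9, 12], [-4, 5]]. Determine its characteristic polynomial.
xI - A = [[x + 9, -12], [4, x - 5]].

Expanding det(xI - A) along the first row:
det(xI - A) = + (x + 9)·det([[x - 5]]) - (-12)·det([[4]]).

Evaluating gives χ_A(x) = x^2 + 4x + 3 = (x + 1)(x + 3).

χ_A(x) = (x + 1)(x + 3)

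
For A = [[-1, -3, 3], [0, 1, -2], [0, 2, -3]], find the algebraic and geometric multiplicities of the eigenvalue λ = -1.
The characteristic polynomial is (x + 1)^3, so the factor x + 1 appears with exponent 3: the algebraic multiplicity is 3.

rank(A + I) = 1, so the eigenspace has dimension 3 - 1 = 2: the geometric multiplicity is 2.

Since 2 < 3, A is not diagonalizable.

algebraic multiplicity 3, geometric multiplicity 2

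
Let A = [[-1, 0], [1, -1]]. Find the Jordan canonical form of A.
J = [[-1, 1], [0, -1]]

The characteristic polynomial is det(xI - A) = (x + 1)^2, so the eigenvalues are -1 (algebraic multiplicity 2).

For λ = -1: rank(A + I) = 1, rank((A + I)^2) = 0. The eigenspace has dimension 2 - 1 = 1, so there is 1 Jordan block; the rank sequence gives block sizes [2].

Assembling the blocks gives the Jordan form J above.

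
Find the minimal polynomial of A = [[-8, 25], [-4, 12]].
m_A(x) = (x - 2)^2

The characteristic polynomial factors as (x - 2)^2. The minimal polynomial is ∏(x - λ)^{k_λ} where k_λ is the size of the largest Jordan block at λ.

For λ = 2: rank(A - 2I) = 1, and the largest Jordan block has size 2 (the smallest k with rank((A - 2I)^k) = rank((A - 2I)^(k+1))).

So m_A(x) = (x - 2)^2.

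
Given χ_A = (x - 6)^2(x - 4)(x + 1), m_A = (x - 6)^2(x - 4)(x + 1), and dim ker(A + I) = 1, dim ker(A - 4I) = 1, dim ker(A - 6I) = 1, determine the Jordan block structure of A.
Jordan blocks: (-1, 1), (4, 1), (6, 2)

λ = -1: algebraic multiplicity 1 (exponent in χ_A), largest block size 1 (exponent in m_A), 1 block (geometric multiplicity). This forces block sizes [1].
λ = 4: algebraic multiplicity 1 (exponent in χ_A), largest block size 1 (exponent in m_A), 1 block (geometric multiplicity). This forces block sizes [1].
λ = 6: algebraic multiplicity 2 (exponent in χ_A), largest block size 2 (exponent in m_A), 1 block (geometric multiplicity). This forces block sizes [2].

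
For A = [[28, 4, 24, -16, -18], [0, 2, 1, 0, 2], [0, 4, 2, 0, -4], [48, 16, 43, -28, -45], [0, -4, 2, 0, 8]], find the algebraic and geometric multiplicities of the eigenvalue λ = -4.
algebraic multiplicity 1, geometric multiplicity 1

The characteristic polynomial is (x - 4)^4(x + 4), so the factor x + 4 appears with exponent 1: the algebraic multiplicity is 1.

rank(A + 4I) = 4, so the eigenspace has dimension 5 - 4 = 1: the geometric multiplicity is 1.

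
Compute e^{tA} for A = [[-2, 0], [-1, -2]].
A has Jordan form J = [[-2, 1], [0, -2]] with A = PJP^{-1}, so e^{tA} = P e^{tJ} P^{-1}.

For a Jordan block J_k(λ), e^{tJ_k(λ)} = e^{λt} · (I + tN + t^2 N^2/2! + ... + t^{k-1} N^{k-1}/(k-1)!) where N is the nilpotent superdiagonal part.

Assembling the blocks and conjugating back gives the entries of e^{tA} as shown above.

e^{tA} = [[e^{-2*t}, 0], [-t*e^{-2*t}, e^{-2*t}]]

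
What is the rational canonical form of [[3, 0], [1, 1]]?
The invariant factors of A (the non-unit diagonal entries of the Smith normal form of xI - A over ℚ[x]) are (x - 3)(x - 1), each dividing the next. The characteristic polynomial is their product, (x - 3)(x - 1).

The rational canonical form is the block-diagonal matrix of companion matrices C(f_i):
R = [[0, -3], [1, 4]].

R = [[0, -3], [1, 4]]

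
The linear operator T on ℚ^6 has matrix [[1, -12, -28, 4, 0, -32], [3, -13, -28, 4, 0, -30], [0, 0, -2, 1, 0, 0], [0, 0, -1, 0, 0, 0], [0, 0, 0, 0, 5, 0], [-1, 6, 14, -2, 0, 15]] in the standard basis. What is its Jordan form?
J = [[-1, 1, 0, 0, 0, 0], [0, -1, 0, 0, 0, 0], [0, 0, -1, 1, 0, 0], [0, 0, 0, -1, 0, 0], [0, 0, 0, 0, 5, 0], [0, 0, 0, 0, 0, 5]]

The characteristic polynomial is det(xI - A) = (x - 5)^2(x + 1)^4, so the eigenvalues are -1 (algebraic multiplicity 4), 5 (algebraic multiplicity 2).

For λ = -1: rank(A + I) = 4, rank((A + I)^2) = 2. The eigenspace has dimension 6 - 4 = 2, so there are 2 Jordan blocks; the rank sequence gives block sizes [2, 2].

For λ = 5: rank(A - 5I) = 4. The eigenspace has dimension 6 - 4 = 2, so there are 2 Jordan blocks; the rank sequence gives block sizes [1, 1].

Assembling the blocks gives the Jordan form J above.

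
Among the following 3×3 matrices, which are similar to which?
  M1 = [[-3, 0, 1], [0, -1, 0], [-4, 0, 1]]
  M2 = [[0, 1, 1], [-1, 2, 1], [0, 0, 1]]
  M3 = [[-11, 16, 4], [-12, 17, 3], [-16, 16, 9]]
Characteristic polynomials: χ_{M1} = (x + 1)^3, χ_{M2} = (x - 1)^3, χ_{M3} = (x - 5)^3.

{M1}: invariant factors x + 1, (x + 1)^2.

{M2}: invariant factors x - 1, (x - 1)^2.

{M3}: invariant factors x - 5, (x - 5)^2.

Matrices are similar if and only if their invariant-factor lists agree; the partition into similarity classes is {M1}, {M2}, {M3}.

3 classes: {M1}, {M2}, {M3}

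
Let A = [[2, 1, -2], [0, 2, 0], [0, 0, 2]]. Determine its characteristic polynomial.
xI - A = [[x - 2, -1, 2], [0, x - 2, 0], [0, 0, x - 2]].

Expanding det(xI - A) along the first row:
det(xI - A) = + (x - 2)·det([[x - 2, 0], [0, x - 2]]) - (-1)·det([[0, 0], [0, x - 2]]) + (2)·det([[0, x - 2], [0, 0]]).

Evaluating gives χ_A(x) = x^3 - 6x^2 + 12x - 8 = (x - 2)^3.

χ_A(x) = (x - 2)^3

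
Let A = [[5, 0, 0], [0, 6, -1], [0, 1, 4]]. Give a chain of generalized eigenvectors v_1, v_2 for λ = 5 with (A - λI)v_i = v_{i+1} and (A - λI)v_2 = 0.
We seek v_1 ∈ ker((A - 5I)^2) \ ker(A - 5I), then set v_{i+1} = (A - 5I) v_i.

One such chain is v_1 = [[0, 1, 0]]^T, v_2 = [[0, 1, 1]]^T. Check: (A - 5I) v_2 = [[0, 0, 0]]^T = 0.

v_1 = [[0, 1, 0]]^T, v_2 = [[0, 1, 1]]^T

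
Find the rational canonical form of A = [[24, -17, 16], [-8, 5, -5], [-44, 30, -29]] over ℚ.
R = [[0, 0, 4], [1, 0, 3], [0, 1, 0]]

The invariant factors of A (the non-unit diagonal entries of the Smith normal form of xI - A over ℚ[x]) are x^3 - 3x - 4, each dividing the next. The characteristic polynomial is their product, x^3 - 3x - 4.

The rational canonical form is the block-diagonal matrix of companion matrices C(f_i):
R = [[0, 0, 4], [1, 0, 3], [0, 1, 0]].

Note the characteristic polynomial does not split into linear factors over ℚ, so A has no Jordan form over ℚ; the rational canonical form exists over any field.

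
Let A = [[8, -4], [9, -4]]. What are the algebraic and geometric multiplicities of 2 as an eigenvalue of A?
The characteristic polynomial is (x - 2)^2, so the factor x - 2 appears with exponent 2: the algebraic multiplicity is 2.

rank(A - 2I) = 1, so the eigenspace has dimension 2 - 1 = 1: the geometric multiplicity is 1.

Since 1 < 2, A is not diagonalizable.

algebraic multiplicity 2, geometric multiplicity 1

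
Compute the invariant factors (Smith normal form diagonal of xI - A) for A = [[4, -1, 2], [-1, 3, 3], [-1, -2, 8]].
(x - 5)^3

The Jordan structure of A has elementary divisors (x - 5)^3. Arranging the block sizes at each eigenvalue in decreasing order and taking row products gives the invariant factors.

Invariant factors (smallest first, each dividing the next): (x - 5)^3.

Check: the last factor (x - 5)^3 is the minimal polynomial, and the product (x - 5)^3 is the characteristic polynomial.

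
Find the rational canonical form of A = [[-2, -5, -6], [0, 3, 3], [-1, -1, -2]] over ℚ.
R = [[0, 0, 3], [1, 0, 11], [0, 1, -1]]

The invariant factors of A (the non-unit diagonal entries of the Smith normal form of xI - A over ℚ[x]) are (x - 3)(x^2 + 4x + 1), each dividing the next. The characteristic polynomial is their product, (x - 3)(x^2 + 4x + 1).

The rational canonical form is the block-diagonal matrix of companion matrices C(f_i):
R = [[0, 0, 3], [1, 0, 11], [0, 1, -1]].

Note the characteristic polynomial does not split into linear factors over ℚ, so A has no Jordan form over ℚ; the rational canonical form exists over any field.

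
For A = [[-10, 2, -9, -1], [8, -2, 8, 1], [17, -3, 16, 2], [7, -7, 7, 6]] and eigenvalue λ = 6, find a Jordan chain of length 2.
We seek v_1 ∈ ker((A - 6I)^2) \ ker(A - 6I), then set v_{i+1} = (A - 6I) v_i.

One such chain is v_1 = [[0, 0, 0, 1]]^T, v_2 = [[-1, 1, 2, 0]]^T. Check: (A - 6I) v_2 = [[0, 0, 0, 0]]^T = 0.

v_1 = [[0, 0, 0, 1]]^T, v_2 = [[-1, 1, 2, 0]]^T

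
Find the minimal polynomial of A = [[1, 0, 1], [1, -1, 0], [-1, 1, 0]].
The characteristic polynomial factors as x^3. The minimal polynomial is ∏(x - λ)^{k_λ} where k_λ is the size of the largest Jordan block at λ.

For λ = 0: rank(A) = 2, and the largest Jordan block has size 3 (the smallest k with rank(A^k) = rank(A^(k+1))).

So m_A(x) = x^3.

m_A(x) = x^3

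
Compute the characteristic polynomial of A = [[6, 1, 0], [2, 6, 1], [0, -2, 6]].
xI - A = [[x - 6, -1, 0], [-2, x - 6, -1], [0, 2, x - 6]].

Expanding det(xI - A) along the first row:
det(xI - A) = + (x - 6)·det([[x - 6, -1], [2, x - 6]]) - (-1)·det([[-2, -1], [0, x - 6]]) + (0)·det([[-2, x - 6], [0, 2]]).

Evaluating gives χ_A(x) = x^3 - 18x^2 + 108x - 216 = (x - 6)^3.

χ_A(x) = (x - 6)^3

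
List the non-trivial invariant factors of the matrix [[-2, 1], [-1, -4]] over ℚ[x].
The Jordan structure of A has elementary divisors (x + 3)^2. Arranging the block sizes at each eigenvalue in decreasing order and taking row products gives the invariant factors.

Invariant factors (smallest first, each dividing the next): (x + 3)^2.

Check: the last factor (x + 3)^2 is the minimal polynomial, and the product (x + 3)^2 is the characteristic polynomial.

(x + 3)^2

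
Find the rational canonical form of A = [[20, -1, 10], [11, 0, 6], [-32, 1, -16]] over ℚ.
The invariant factors of A (the non-unit diagonal entries of the Smith normal form of xI - A over ℚ[x]) are (x - 3)(x^2 - x + 2), each dividing the next. The characteristic polynomial is their product, (x - 3)(x^2 - x + 2).

The rational canonical form is the block-diagonal matrix of companion matrices C(f_i):
R = [[0, 0, 6], [1, 0, -5], [0, 1, 4]].

Note the characteristic polynomial does not split into linear factors over ℚ, so A has no Jordan form over ℚ; the rational canonical form exists over any field.

R = [[0, 0, 6], [1, 0, -5], [0, 1, 4]]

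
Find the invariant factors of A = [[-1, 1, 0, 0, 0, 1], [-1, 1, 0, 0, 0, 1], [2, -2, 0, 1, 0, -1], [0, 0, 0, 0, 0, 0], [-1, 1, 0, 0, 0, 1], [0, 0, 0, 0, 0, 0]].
x, x, x^2, x^2

The Jordan structure of A has elementary divisors x^2, x^2, x, x. Arranging the block sizes at each eigenvalue in decreasing order and taking row products gives the invariant factors.

Invariant factors (smallest first, each dividing the next): x, x, x^2, x^2.

Check: the last factor x^2 is the minimal polynomial, and the product x^6 is the characteristic polynomial.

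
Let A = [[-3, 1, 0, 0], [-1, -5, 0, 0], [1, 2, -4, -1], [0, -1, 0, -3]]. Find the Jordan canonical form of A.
J = [[-4, 1, 0, 0], [0, -4, 0, 0], [0, 0, -4, 0], [0, 0, 0, -3]]

The characteristic polynomial is det(xI - A) = (x + 3)(x + 4)^3, so the eigenvalues are -4 (algebraic multiplicity 3), -3 (algebraic multiplicity 1).

For λ = -4: rank(A + 4I) = 2, rank((A + 4I)^2) = 1. The eigenspace has dimension 4 - 2 = 2, so there are 2 Jordan blocks; the rank sequence gives block sizes [2, 1].

For λ = -3: algebraic multiplicity 1 gives one 1×1 block.

Assembling the blocks gives the Jordan form J above.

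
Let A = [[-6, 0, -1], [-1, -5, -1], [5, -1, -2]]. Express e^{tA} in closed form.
A has Jordan form J = [[-5, 0, 0], [0, -4, 1], [0, 0, -4]] with A = PJP^{-1}, so e^{tA} = P e^{tJ} P^{-1}.

For a Jordan block J_k(λ), e^{tJ_k(λ)} = e^{λt} · (I + tN + t^2 N^2/2! + ... + t^{k-1} N^{k-1}/(k-1)!) where N is the nilpotent superdiagonal part.

Assembling the blocks and conjugating back gives the entries of e^{tA} as shown above.

e^{tA} = [[((2 - 3*t)*e^{t} - 1)*e^{-5*t}, ((t - 1)*e^{t} + 1)*e^{-5*t}, -t*e^{-4*t}], [((2 - 3*t)*e^{t} - 2)*e^{-5*t}, ((t - 1)*e^{t} + 2)*e^{-5*t}, -t*e^{-4*t}], [((6*t - 1)*e^{t} + 1)*e^{-5*t}, ((1 - 2*t)*e^{t} - 1)*e^{-5*t}, (2*t + 1)*e^{-4*t}]]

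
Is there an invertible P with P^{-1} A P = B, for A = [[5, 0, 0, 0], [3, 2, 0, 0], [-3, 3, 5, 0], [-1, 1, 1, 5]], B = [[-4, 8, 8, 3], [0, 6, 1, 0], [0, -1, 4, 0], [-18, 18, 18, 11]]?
Two matrices over a field are similar if and only if they have the same invariant factors.

Both A and B have characteristic polynomial (x - 5)^3(x - 2) and minimal polynomial (x - 5)^2(x - 2). Computing further, both have invariant factors x - 5, (x - 5)^2(x - 2). Hence A and B are similar.

Yes.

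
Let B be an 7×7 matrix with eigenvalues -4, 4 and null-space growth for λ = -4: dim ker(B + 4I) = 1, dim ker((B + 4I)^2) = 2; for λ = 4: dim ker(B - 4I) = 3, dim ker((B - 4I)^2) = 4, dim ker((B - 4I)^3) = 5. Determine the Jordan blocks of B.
λ = -4: successive nullity increments [1, 1] count blocks of size ≥ k; block sizes are [2].
λ = 4: successive nullity increments [3, 1, 1] count blocks of size ≥ k; block sizes are [3, 1, 1].

Jordan blocks: (-4, 2), (4, 3), (4, 1), (4, 1)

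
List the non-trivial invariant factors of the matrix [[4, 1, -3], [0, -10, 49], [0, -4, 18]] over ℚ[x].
(x - 4)^3

The Jordan structure of A has elementary divisors (x - 4)^3. Arranging the block sizes at each eigenvalue in decreasing order and taking row products gives the invariant factors.

Invariant factors (smallest first, each dividing the next): (x - 4)^3.

Check: the last factor (x - 4)^3 is the minimal polynomial, and the product (x - 4)^3 is the characteristic polynomial.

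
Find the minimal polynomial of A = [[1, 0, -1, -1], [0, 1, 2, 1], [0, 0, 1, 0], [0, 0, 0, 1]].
The characteristic polynomial factors as (x - 1)^4. The minimal polynomial is ∏(x - λ)^{k_λ} where k_λ is the size of the largest Jordan block at λ.

For λ = 1: rank(A - I) = 2, and the largest Jordan block has size 2 (the smallest k with rank((A - I)^k) = rank((A - I)^(k+1))).

So m_A(x) = (x - 1)^2.

m_A(x) = (x - 1)^2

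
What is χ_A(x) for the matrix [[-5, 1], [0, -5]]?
χ_A(x) = (x + 5)^2

xI - A = [[x + 5, -1], [0, x + 5]].

Expanding det(xI - A) along the first row:
det(xI - A) = + (x + 5)·det([[x + 5]]) - (-1)·det([[0]]).

Evaluating gives χ_A(x) = x^2 + 10x + 25 = (x + 5)^2.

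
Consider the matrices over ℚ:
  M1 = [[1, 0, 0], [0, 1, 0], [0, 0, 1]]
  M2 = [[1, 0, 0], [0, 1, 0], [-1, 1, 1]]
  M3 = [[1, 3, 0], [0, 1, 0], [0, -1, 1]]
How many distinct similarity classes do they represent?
Characteristic polynomials: χ_{M1} = (x - 1)^3, χ_{M2} = (x - 1)^3, χ_{M3} = (x - 1)^3.

{M1}: invariant factors x - 1, x - 1, x - 1.

{M2, M3}: invariant factors x - 1, (x - 1)^2.

Matrices are similar if and only if their invariant-factor lists agree; the partition into similarity classes is {M1}, {M2, M3}.

2 classes: {M1}, {M2, M3}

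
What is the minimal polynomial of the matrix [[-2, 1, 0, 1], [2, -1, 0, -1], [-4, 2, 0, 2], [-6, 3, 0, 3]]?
m_A(x) = x^2

The characteristic polynomial factors as x^4. The minimal polynomial is ∏(x - λ)^{k_λ} where k_λ is the size of the largest Jordan block at λ.

For λ = 0: rank(A) = 1, and the largest Jordan block has size 2 (the smallest k with rank(A^k) = rank(A^(k+1))).

So m_A(x) = x^2.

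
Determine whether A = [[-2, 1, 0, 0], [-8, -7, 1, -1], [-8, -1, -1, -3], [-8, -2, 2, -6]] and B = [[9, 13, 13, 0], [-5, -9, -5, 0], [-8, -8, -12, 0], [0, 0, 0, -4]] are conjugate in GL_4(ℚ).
Both have characteristic polynomial (x + 4)^4, but the minimal polynomial of A is (x + 4)^3 while the minimal polynomial of B is (x + 4)^2. The minimal polynomial is a similarity invariant, so A and B are not similar.

No.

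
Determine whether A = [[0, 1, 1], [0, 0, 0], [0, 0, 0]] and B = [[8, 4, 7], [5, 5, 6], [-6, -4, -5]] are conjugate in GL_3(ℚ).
trace(A) = 0 but trace(B) = 8. The trace is a similarity invariant, so A and B are not similar.

No.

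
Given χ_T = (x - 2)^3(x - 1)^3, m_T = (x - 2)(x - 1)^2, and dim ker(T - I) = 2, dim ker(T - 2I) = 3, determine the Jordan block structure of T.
λ = 1: algebraic multiplicity 3 (exponent in χ_T), largest block size 2 (exponent in m_T), 2 blocks (geometric multiplicity). These force block sizes [2, 1].
λ = 2: algebraic multiplicity 3 (exponent in χ_T), largest block size 1 (exponent in m_T), 3 blocks (geometric multiplicity). These force block sizes [1, 1, 1].

Jordan blocks: (1, 2), (1, 1), (2, 1), (2, 1), (2, 1)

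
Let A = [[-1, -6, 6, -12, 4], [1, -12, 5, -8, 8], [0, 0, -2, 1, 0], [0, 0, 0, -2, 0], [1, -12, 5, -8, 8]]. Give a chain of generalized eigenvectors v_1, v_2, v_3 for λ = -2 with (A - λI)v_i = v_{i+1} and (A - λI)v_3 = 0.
We seek v_1 ∈ ker((A + 2I)^3) \ ker((A + 2I)^2), then set v_{i+1} = (A + 2I) v_i.

One such chain is v_1 = [[2, 1, 2, 1, 1]]^T, v_2 = [[0, 2, 1, 0, 2]]^T, v_3 = [[2, 1, 0, 0, 1]]^T. Check: (A + 2I) v_3 = [[0, 0, 0, 0, 0]]^T = 0.

v_1 = [[2, 1, 2, 1, 1]]^T, v_2 = [[0, 2, 1, 0, 2]]^T, v_3 = [[2, 1, 0, 0, 1]]^T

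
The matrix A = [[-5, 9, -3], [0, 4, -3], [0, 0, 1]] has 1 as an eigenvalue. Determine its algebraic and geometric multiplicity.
The characteristic polynomial is (x - 4)(x - 1)(x + 5), so the factor x - 1 appears with exponent 1: the algebraic multiplicity is 1.

rank(A - I) = 2, so the eigenspace has dimension 3 - 2 = 1: the geometric multiplicity is 1.

algebraic multiplicity 1, geometric multiplicity 1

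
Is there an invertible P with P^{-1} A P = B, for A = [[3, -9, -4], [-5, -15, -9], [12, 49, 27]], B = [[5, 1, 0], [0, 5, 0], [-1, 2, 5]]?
Two matrices over a field are similar if and only if they have the same invariant factors.

Both A and B have characteristic polynomial (x - 5)^3 and minimal polynomial (x - 5)^3. Computing further, both have invariant factors (x - 5)^3. Hence A and B are similar.

Yes.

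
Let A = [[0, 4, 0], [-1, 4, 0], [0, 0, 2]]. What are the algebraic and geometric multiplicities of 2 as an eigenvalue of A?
algebraic multiplicity 3, geometric multiplicity 2

The characteristic polynomial is (x - 2)^3, so the factor x - 2 appears with exponent 3: the algebraic multiplicity is 3.

rank(A - 2I) = 1, so the eigenspace has dimension 3 - 1 = 2: the geometric multiplicity is 2.

Since 2 < 3, A is not diagonalizable.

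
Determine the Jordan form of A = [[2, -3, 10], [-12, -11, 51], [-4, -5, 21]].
The characteristic polynomial is det(xI - A) = (x - 4)^3, so the eigenvalues are 4 (algebraic multiplicity 3).

For λ = 4: rank(A - 4I) = 2, rank((A - 4I)^2) = 1, rank((A - 4I)^3) = 0. The eigenspace has dimension 3 - 2 = 1, so there is 1 Jordan block; the rank sequence gives block sizes [3].

Assembling the blocks gives the Jordan form J above.

J = [[4, 1, 0], [0, 4, 1], [0, 0, 4]]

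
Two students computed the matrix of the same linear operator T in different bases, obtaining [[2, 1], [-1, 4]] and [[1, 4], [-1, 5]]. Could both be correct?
Yes.

Two matrices over a field are similar if and only if they have the same invariant factors.

Both A and B have characteristic polynomial (x - 3)^2 and minimal polynomial (x - 3)^2. Computing further, both have invariant factors (x - 3)^2. Hence A and B are similar.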